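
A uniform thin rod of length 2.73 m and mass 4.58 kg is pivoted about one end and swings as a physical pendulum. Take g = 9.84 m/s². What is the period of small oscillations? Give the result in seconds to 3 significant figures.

2.70 s

For a physical pendulum T = 2π√(I/(mgd)), with d = 1.365 m from pivot to centre of mass.
I_cm = mL²/12 = 4.58 × 2.73²/12 = 2.845 kg·m²; I = I_cm + md² = 2.845 + 4.58 × 1.365² = 11.38 kg·m².
T = 2π√(11.38/(4.58 × 9.84 × 1.365)) = 2.70 s.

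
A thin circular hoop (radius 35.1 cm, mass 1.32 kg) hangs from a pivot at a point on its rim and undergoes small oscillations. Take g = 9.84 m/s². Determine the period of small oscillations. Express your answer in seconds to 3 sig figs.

I_cm = mr² = 0.1626 kg·m². The pivot is at distance d = 0.351 m from the centre of mass.
By the parallel-axis theorem, I = I_cm + md² = 0.1626 + 0.1626 = 0.3253 kg·m².
T = 2π√(I/(mgd)) = 2π√(0.3253/(1.32 × 9.84 × 0.351)) = 1.68 s.

1.68 s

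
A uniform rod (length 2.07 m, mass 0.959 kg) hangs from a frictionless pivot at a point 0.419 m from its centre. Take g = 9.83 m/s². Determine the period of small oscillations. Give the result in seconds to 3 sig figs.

For a physical pendulum T = 2π√(I/(mgd)), with d = 0.4190 m from pivot to centre of mass.
I_cm = mL²/12 = 0.959 × 2.07²/12 = 0.3424 kg·m²; I = I_cm + md² = 0.3424 + 0.959 × 0.4190² = 0.5108 kg·m².
T = 2π√(0.5108/(0.959 × 9.83 × 0.4190)) = 2.26 s.

2.26 s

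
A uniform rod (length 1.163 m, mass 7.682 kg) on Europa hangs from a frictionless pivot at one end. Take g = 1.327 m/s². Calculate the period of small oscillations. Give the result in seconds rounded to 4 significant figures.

For a physical pendulum T = 2π√(I/(mgd)), with d = 0.58150 m from pivot to centre of mass.
I_cm = mL²/12 = 7.682 × 1.163²/12 = 0.86587 kg·m²; I = I_cm + md² = 0.86587 + 7.682 × 0.58150² = 3.4635 kg·m².
T = 2π√(3.4635/(7.682 × 1.327 × 0.58150)) = 4.803 s.

4.803 s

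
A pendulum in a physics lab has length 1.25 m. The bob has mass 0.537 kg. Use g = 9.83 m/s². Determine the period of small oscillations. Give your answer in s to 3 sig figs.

T = 2π√(L/g) = 2π√(1.25/9.83) = 2π × 0.3566 = 2.24 s.

2.24 s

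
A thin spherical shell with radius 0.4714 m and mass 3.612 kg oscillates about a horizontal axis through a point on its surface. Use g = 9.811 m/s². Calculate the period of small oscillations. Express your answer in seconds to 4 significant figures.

1.778 s

I_cm = (2/3)mr² = 0.53510 kg·m². The pivot is at distance d = 0.4714 m from the centre of mass.
By the parallel-axis theorem, I = I_cm + md² = 0.53510 + 0.80265 = 1.3378 kg·m².
T = 2π√(I/(mgd)) = 2π√(1.3378/(3.612 × 9.811 × 0.4714)) = 1.778 s.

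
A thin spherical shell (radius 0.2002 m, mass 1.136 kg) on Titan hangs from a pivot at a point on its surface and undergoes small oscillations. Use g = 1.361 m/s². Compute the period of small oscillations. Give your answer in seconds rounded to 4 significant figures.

I_cm = (2/3)mr² = 0.030354 kg·m². The pivot is at distance d = 0.2002 m from the centre of mass.
By the parallel-axis theorem, I = I_cm + md² = 0.030354 + 0.045531 = 0.075885 kg·m².
T = 2π√(I/(mgd)) = 2π√(0.075885/(1.136 × 1.361 × 0.2002)) = 3.111 s.

3.111 s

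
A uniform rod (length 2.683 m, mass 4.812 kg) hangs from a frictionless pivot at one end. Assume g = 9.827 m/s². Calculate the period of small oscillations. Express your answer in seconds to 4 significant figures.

For a physical pendulum T = 2π√(I/(mgd)), with d = 1.3415 m from pivot to centre of mass.
I_cm = mL²/12 = 4.812 × 2.683²/12 = 2.8866 kg·m²; I = I_cm + md² = 2.8866 + 4.812 × 1.3415² = 11.546 kg·m².
T = 2π√(11.546/(4.812 × 9.827 × 1.3415)) = 2.681 s.

2.681 s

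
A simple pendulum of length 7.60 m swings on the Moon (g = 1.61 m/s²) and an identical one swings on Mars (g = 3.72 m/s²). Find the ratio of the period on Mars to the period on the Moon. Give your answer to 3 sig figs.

T ∝ 1/√g, so T₂/T₁ = √(g₁/g₂) = √(1.61/3.72) = 0.658.

0.658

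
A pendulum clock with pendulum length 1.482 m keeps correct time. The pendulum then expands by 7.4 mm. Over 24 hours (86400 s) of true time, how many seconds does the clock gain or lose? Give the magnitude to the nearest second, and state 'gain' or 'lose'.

lose 215 s

T ∝ √L, so T'/T = √(1.48940/1.482) = 1.00249.
In 86400 s of true time the clock registers 86400/1.00249 = 86185.1 s, so it loses 215 s.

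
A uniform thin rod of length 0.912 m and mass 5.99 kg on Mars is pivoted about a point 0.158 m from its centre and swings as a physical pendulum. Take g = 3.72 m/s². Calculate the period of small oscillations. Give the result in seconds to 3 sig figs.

For a physical pendulum T = 2π√(I/(mgd)), with d = 0.1580 m from pivot to centre of mass.
I_cm = mL²/12 = 5.99 × 0.912²/12 = 0.4152 kg·m²; I = I_cm + md² = 0.4152 + 5.99 × 0.1580² = 0.5647 kg·m².
T = 2π√(0.5647/(5.99 × 3.72 × 0.1580)) = 2.52 s.

2.52 s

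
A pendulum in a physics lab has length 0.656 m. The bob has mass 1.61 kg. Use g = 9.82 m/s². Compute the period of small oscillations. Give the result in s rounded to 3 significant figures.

1.62 s

T = 2π√(L/g) = 2π√(0.656/9.82) = 2π × 0.2585 = 1.62 s.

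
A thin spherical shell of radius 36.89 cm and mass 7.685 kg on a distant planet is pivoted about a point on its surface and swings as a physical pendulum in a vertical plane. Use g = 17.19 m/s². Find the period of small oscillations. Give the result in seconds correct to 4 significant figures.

I_cm = (2/3)mr² = 0.69722 kg·m². The pivot is at distance d = 0.3689 m from the centre of mass.
By the parallel-axis theorem, I = I_cm + md² = 0.69722 + 1.0458 = 1.7431 kg·m².
T = 2π√(I/(mgd)) = 2π√(1.7431/(7.685 × 17.19 × 0.3689)) = 1.188 s.

1.188 s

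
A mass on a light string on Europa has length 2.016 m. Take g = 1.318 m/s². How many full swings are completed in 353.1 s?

T = 2π√(L/g) = 2π√(2.016/1.318) = 7.7708 s.
Number of complete oscillations = ⌊353.1/7.7708⌋ = ⌊45.439⌋ = 45.

45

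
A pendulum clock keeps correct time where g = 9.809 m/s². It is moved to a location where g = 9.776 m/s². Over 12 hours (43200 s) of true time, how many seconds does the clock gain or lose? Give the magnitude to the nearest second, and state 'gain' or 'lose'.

The clock's period scales as T ∝ 1/√g, so T'/T = √(9.809/9.776) = 1.00169.
In 43200 s of true time the clock registers 43200/1.00169 = 43127.3 s, so it loses 73 s.

lose 73 s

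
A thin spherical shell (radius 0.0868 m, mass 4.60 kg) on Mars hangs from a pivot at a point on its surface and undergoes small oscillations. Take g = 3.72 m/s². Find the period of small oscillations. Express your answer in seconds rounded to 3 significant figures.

1.24 s

I_cm = (2/3)mr² = 0.02311 kg·m². The pivot is at distance d = 0.0868 m from the centre of mass.
By the parallel-axis theorem, I = I_cm + md² = 0.02311 + 0.03466 = 0.05776 kg·m².
T = 2π√(I/(mgd)) = 2π√(0.05776/(4.60 × 3.72 × 0.0868)) = 1.24 s.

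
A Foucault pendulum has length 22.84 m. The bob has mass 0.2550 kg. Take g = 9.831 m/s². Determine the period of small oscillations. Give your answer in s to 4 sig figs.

T = 2π√(L/g) = 2π√(22.84/9.831) = 2π × 1.5242 = 9.577 s.

9.577 s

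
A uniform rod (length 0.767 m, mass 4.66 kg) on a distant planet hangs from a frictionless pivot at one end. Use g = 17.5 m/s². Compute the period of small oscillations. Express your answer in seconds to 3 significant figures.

For a physical pendulum T = 2π√(I/(mgd)), with d = 0.3835 m from pivot to centre of mass.
I_cm = mL²/12 = 4.66 × 0.767²/12 = 0.2285 kg·m²; I = I_cm + md² = 0.2285 + 4.66 × 0.3835² = 0.9138 kg·m².
T = 2π√(0.9138/(4.66 × 17.5 × 0.3835)) = 1.07 s.

1.07 s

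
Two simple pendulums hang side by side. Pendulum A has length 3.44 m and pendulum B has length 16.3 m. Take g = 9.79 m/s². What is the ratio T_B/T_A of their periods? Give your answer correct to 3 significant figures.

2.18

T ∝ √L, so T_B/T_A = √(L_B/L_A) = √(16.3/3.44) = 2.18.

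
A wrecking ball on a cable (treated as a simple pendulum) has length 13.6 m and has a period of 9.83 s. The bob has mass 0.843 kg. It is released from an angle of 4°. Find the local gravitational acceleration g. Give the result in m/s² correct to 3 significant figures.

From T = 2π√(L/g), g = 4π²L/T² = 4π² × 13.6/9.830² = 5.56 m/s².

5.56 m/s²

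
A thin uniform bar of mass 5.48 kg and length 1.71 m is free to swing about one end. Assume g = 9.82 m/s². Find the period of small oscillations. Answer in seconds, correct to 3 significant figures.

For a physical pendulum T = 2π√(I/(mgd)), with d = 0.8550 m from pivot to centre of mass.
I_cm = mL²/12 = 5.48 × 1.71²/12 = 1.335 kg·m²; I = I_cm + md² = 1.335 + 5.48 × 0.8550² = 5.341 kg·m².
T = 2π√(5.341/(5.48 × 9.82 × 0.8550)) = 2.14 s.

2.14 s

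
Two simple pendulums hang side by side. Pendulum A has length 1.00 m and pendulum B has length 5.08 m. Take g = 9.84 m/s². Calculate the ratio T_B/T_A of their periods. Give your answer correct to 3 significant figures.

2.25

T ∝ √L, so T_B/T_A = √(L_B/L_A) = √(5.08/1.00) = 2.25.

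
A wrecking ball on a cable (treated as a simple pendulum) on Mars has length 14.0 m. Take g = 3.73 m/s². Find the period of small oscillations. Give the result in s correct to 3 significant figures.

12.2 s

T = 2π√(L/g) = 2π√(14.0/3.73) = 2π × 1.937 = 12.2 s.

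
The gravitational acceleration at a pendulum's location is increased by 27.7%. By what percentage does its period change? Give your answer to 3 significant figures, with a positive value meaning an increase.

-11.5%

T ∝ 1/√g, so T'/T = 1/√(1.277) = 0.8849.
Percentage change in T = (0.8849 − 1) × 100% = -11.5%.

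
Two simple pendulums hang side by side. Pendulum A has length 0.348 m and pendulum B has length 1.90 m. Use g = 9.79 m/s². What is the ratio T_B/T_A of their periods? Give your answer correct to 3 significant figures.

2.34

T ∝ √L, so T_B/T_A = √(L_B/L_A) = √(1.90/0.348) = 2.34.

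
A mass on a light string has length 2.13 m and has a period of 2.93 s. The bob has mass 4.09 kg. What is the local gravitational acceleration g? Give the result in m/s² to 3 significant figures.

9.79 m/s²

From T = 2π√(L/g), g = 4π²L/T² = 4π² × 2.13/2.930² = 9.79 m/s².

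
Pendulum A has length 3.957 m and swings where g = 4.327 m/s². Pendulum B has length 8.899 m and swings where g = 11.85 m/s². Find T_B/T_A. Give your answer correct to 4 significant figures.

T = 2π√(L/g), so T_B/T_A = √((L_B/g_B)/(L_A/g_A)) = √((8.899/11.85)/(3.957/4.327)) = 0.9062.

0.9062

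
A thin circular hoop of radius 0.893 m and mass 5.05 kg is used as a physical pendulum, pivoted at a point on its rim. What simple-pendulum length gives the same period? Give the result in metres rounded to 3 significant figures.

The equivalent simple-pendulum length is L_eq = I/(md), where I is about the pivot and d = 0.8930 m.
I_cm = mR² = 4.027 kg·m², so I = I_cm + md² = 4.027 + 4.027 = 8.054 kg·m².
L_eq = 8.054/(5.05 × 0.8930) = 1.79 m.

1.79 m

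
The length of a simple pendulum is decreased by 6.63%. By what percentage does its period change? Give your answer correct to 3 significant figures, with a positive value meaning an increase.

-3.37%

T ∝ √L, so T'/T = √(0.9337) = 0.9663.
Percentage change in T = (0.9663 − 1) × 100% = -3.37%.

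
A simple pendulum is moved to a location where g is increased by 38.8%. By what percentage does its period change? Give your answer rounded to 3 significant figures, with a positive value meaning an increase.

T ∝ 1/√g, so T'/T = 1/√(1.388) = 0.8488.
Percentage change in T = (0.8488 − 1) × 100% = -15.1%.

-15.1%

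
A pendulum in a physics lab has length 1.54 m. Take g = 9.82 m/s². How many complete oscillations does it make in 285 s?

114

T = 2π√(L/g) = 2π√(1.54/9.82) = 2.488 s.
Number of complete oscillations = ⌊285/2.488⌋ = ⌊114.5⌋ = 114.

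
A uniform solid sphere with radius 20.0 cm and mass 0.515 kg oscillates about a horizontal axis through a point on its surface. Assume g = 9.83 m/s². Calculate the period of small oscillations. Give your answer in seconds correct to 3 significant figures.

I_cm = (2/5)mr² = 0.008240 kg·m². The pivot is at distance d = 0.200 m from the centre of mass.
By the parallel-axis theorem, I = I_cm + md² = 0.008240 + 0.02060 = 0.02884 kg·m².
T = 2π√(I/(mgd)) = 2π√(0.02884/(0.515 × 9.83 × 0.200)) = 1.06 s.

1.06 s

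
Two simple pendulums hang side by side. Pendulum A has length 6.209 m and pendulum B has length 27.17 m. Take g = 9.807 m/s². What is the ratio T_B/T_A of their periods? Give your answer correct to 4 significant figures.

T ∝ √L, so T_B/T_A = √(L_B/L_A) = √(27.17/6.209) = 2.092.

2.092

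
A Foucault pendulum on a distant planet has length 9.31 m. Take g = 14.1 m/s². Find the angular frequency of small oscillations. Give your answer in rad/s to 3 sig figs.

1.23 rad/s

ω = √(g/L) = √(14.1/9.31) = 1.23 rad/s.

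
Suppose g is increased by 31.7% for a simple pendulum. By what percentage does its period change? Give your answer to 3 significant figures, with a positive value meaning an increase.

-12.9%

T ∝ 1/√g, so T'/T = 1/√(1.317) = 0.8714.
Percentage change in T = (0.8714 − 1) × 100% = -12.9%.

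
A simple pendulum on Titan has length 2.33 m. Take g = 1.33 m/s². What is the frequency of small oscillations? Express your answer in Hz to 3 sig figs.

T = 2π√(L/g) = 2π√(2.33/1.33) = 8.316 s, so f = 1/T = 0.120 Hz.

0.120 Hz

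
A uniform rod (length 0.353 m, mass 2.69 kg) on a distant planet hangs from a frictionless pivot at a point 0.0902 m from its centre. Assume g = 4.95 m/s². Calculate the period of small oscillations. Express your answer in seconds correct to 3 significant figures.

For a physical pendulum T = 2π√(I/(mgd)), with d = 0.09020 m from pivot to centre of mass.
I_cm = mL²/12 = 2.69 × 0.353²/12 = 0.02793 kg·m²; I = I_cm + md² = 0.02793 + 2.69 × 0.09020² = 0.04982 kg·m².
T = 2π√(0.04982/(2.69 × 4.95 × 0.09020)) = 1.28 s.

1.28 s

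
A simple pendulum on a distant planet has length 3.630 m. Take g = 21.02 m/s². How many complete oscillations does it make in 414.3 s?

T = 2π√(L/g) = 2π√(3.630/21.02) = 2.6111 s.
Number of complete oscillations = ⌊414.3/2.6111⌋ = ⌊158.67⌋ = 158.

158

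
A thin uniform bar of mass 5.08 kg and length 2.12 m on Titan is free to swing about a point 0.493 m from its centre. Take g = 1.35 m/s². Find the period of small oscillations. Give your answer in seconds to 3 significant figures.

For a physical pendulum T = 2π√(I/(mgd)), with d = 0.4930 m from pivot to centre of mass.
I_cm = mL²/12 = 5.08 × 2.12²/12 = 1.903 kg·m²; I = I_cm + md² = 1.903 + 5.08 × 0.4930² = 3.137 kg·m².
T = 2π√(3.137/(5.08 × 1.35 × 0.4930)) = 6.05 s.

6.05 s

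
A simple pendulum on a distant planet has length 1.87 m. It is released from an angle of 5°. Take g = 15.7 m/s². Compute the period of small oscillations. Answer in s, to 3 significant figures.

2.17 s

T = 2π√(L/g) = 2π√(1.87/15.7) = 2π × 0.3451 = 2.17 s.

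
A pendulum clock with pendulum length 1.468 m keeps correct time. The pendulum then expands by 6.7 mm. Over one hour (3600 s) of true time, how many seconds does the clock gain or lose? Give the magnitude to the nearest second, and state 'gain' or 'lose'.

lose 8 s

T ∝ √L, so T'/T = √(1.47470/1.468) = 1.00228.
In 3600 s of true time the clock registers 3600/1.00228 = 3591.8 s, so it loses 8 s.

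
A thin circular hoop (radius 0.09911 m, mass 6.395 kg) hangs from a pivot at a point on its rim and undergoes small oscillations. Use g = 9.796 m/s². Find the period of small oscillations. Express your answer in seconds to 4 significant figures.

I_cm = mr² = 0.062817 kg·m². The pivot is at distance d = 0.09911 m from the centre of mass.
By the parallel-axis theorem, I = I_cm + md² = 0.062817 + 0.062817 = 0.12563 kg·m².
T = 2π√(I/(mgd)) = 2π√(0.12563/(6.395 × 9.796 × 0.09911)) = 0.8938 s.

0.8938 s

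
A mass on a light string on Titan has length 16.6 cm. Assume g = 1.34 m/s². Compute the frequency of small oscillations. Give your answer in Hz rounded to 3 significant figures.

T = 2π√(L/g) = 2π√(0.166/1.34) = 2.211 s, so f = 1/T = 0.452 Hz.

0.452 Hz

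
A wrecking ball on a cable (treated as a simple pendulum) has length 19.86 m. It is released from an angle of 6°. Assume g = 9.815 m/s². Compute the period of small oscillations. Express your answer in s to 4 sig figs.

8.938 s

T = 2π√(L/g) = 2π√(19.86/9.815) = 2π × 1.4225 = 8.938 s.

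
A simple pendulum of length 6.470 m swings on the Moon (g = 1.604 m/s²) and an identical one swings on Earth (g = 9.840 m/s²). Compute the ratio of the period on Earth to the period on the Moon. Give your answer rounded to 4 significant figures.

0.4037

T ∝ 1/√g, so T₂/T₁ = √(g₁/g₂) = √(1.604/9.840) = 0.4037.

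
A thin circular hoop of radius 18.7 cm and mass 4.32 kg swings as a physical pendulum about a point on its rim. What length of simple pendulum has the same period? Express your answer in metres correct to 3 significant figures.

0.374 m

The equivalent simple-pendulum length is L_eq = I/(md), where I is about the pivot and d = 0.1870 m.
I_cm = mR² = 0.1511 kg·m², so I = I_cm + md² = 0.1511 + 0.1511 = 0.3021 kg·m².
L_eq = 0.3021/(4.32 × 0.1870) = 0.374 m.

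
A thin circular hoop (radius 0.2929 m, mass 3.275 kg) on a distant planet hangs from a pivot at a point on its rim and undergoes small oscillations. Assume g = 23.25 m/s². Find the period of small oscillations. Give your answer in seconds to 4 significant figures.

I_cm = mr² = 0.28096 kg·m². The pivot is at distance d = 0.2929 m from the centre of mass.
By the parallel-axis theorem, I = I_cm + md² = 0.28096 + 0.28096 = 0.56193 kg·m².
T = 2π√(I/(mgd)) = 2π√(0.56193/(3.275 × 23.25 × 0.2929)) = 0.9973 s.

0.9973 s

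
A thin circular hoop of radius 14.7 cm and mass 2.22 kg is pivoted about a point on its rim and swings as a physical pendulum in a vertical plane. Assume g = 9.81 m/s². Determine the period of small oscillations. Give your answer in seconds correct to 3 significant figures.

I_cm = mr² = 0.04797 kg·m². The pivot is at distance d = 0.147 m from the centre of mass.
By the parallel-axis theorem, I = I_cm + md² = 0.04797 + 0.04797 = 0.09594 kg·m².
T = 2π√(I/(mgd)) = 2π√(0.09594/(2.22 × 9.81 × 0.147)) = 1.09 s.

1.09 s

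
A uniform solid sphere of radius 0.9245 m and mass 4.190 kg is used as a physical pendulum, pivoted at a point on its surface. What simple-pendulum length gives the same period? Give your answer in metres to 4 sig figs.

The equivalent simple-pendulum length is L_eq = I/(md), where I is about the pivot and d = 0.92450 m.
I_cm = (2/5)mR² = 1.4325 kg·m², so I = I_cm + md² = 1.4325 + 3.5812 = 5.0137 kg·m².
L_eq = 5.0137/(4.190 × 0.92450) = 1.294 m.

1.294 m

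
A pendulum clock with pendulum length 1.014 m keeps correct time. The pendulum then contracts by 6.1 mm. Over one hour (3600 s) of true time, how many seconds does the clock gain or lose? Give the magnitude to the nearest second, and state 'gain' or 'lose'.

T ∝ √L, so T'/T = √(1.00790/1.014) = 0.996988.
In 3600 s of true time the clock registers 3600/0.996988 = 3610.9 s, so it gains 11 s.

gain 11 s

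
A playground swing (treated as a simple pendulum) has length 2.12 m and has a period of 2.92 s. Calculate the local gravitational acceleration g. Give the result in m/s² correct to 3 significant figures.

9.82 m/s²

From T = 2π√(L/g), g = 4π²L/T² = 4π² × 2.12/2.920² = 9.82 m/s².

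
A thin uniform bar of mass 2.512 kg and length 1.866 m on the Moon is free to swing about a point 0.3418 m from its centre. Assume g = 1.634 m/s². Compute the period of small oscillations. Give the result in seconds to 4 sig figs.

5.364 s

For a physical pendulum T = 2π√(I/(mgd)), with d = 0.34180 m from pivot to centre of mass.
I_cm = mL²/12 = 2.512 × 1.866²/12 = 0.72889 kg·m²; I = I_cm + md² = 0.72889 + 2.512 × 0.34180² = 1.0224 kg·m².
T = 2π√(1.0224/(2.512 × 1.634 × 0.34180)) = 5.364 s.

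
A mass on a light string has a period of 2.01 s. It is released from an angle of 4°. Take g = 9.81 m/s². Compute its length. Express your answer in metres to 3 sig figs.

From T = 2π√(L/g), L = gT²/(4π²) = 9.81 × 2.010²/(4π²) = 1.00 m.

1.00 m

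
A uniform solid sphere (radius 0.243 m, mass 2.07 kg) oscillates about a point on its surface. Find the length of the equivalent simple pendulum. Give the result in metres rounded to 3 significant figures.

0.340 m

The equivalent simple-pendulum length is L_eq = I/(md), where I is about the pivot and d = 0.2430 m.
I_cm = (2/5)mR² = 0.04889 kg·m², so I = I_cm + md² = 0.04889 + 0.1222 = 0.1711 kg·m².
L_eq = 0.1711/(2.07 × 0.2430) = 0.340 m.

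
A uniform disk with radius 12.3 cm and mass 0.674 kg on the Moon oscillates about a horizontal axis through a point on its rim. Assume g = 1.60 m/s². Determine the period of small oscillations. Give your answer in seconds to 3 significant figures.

2.13 s

I_cm = ½mr² = 0.005098 kg·m². The pivot is at distance d = 0.123 m from the centre of mass.
By the parallel-axis theorem, I = I_cm + md² = 0.005098 + 0.01020 = 0.01530 kg·m².
T = 2π√(I/(mgd)) = 2π√(0.01530/(0.674 × 1.60 × 0.123)) = 2.13 s.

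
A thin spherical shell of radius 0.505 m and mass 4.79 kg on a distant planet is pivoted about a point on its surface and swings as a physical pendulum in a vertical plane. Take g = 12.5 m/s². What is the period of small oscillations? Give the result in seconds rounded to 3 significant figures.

I_cm = (2/3)mr² = 0.8144 kg·m². The pivot is at distance d = 0.505 m from the centre of mass.
By the parallel-axis theorem, I = I_cm + md² = 0.8144 + 1.222 = 2.036 kg·m².
T = 2π√(I/(mgd)) = 2π√(2.036/(4.79 × 12.5 × 0.505)) = 1.63 s.

1.63 s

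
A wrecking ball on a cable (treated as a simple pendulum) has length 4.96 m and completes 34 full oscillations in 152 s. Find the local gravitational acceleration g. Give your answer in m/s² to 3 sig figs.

T = 152/34 = 4.471 s.
From T = 2π√(L/g), g = 4π²L/T² = 4π² × 4.96/4.471² = 9.80 m/s².

9.80 m/s²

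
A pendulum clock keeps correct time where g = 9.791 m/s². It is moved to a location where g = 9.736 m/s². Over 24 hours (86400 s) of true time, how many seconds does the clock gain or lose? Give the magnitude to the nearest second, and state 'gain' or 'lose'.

lose 243 s

The clock's period scales as T ∝ 1/√g, so T'/T = √(9.791/9.736) = 1.00282.
In 86400 s of true time the clock registers 86400/1.00282 = 86157.0 s, so it loses 243 s.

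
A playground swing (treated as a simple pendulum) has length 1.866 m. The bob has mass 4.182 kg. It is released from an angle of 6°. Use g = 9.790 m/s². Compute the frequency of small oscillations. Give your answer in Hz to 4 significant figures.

T = 2π√(L/g) = 2π√(1.866/9.790) = 2.7431 s, so f = 1/T = 0.3645 Hz.

0.3645 Hz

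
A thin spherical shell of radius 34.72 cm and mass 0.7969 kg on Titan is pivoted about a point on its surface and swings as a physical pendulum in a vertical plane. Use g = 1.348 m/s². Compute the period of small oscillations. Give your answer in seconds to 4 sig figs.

I_cm = (2/3)mr² = 0.064043 kg·m². The pivot is at distance d = 0.3472 m from the centre of mass.
By the parallel-axis theorem, I = I_cm + md² = 0.064043 + 0.096065 = 0.16011 kg·m².
T = 2π√(I/(mgd)) = 2π√(0.16011/(0.7969 × 1.348 × 0.3472)) = 4.117 s.

4.117 s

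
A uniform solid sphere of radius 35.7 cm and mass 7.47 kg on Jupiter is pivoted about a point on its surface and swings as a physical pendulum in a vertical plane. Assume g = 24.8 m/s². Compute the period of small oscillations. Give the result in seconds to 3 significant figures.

I_cm = (2/5)mr² = 0.3808 kg·m². The pivot is at distance d = 0.357 m from the centre of mass.
By the parallel-axis theorem, I = I_cm + md² = 0.3808 + 0.9520 = 1.333 kg·m².
T = 2π√(I/(mgd)) = 2π√(1.333/(7.47 × 24.8 × 0.357)) = 0.892 s.

0.892 s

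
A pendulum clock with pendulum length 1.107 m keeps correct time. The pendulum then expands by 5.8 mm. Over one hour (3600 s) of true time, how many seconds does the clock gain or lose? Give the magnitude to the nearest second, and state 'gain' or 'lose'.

T ∝ √L, so T'/T = √(1.11280/1.107) = 1.00262.
In 3600 s of true time the clock registers 3600/1.00262 = 3590.6 s, so it loses 9 s.

lose 9 s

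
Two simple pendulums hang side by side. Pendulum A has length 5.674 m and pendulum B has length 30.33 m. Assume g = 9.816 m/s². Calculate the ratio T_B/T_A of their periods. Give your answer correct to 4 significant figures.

T ∝ √L, so T_B/T_A = √(L_B/L_A) = √(30.33/5.674) = 2.312.

2.312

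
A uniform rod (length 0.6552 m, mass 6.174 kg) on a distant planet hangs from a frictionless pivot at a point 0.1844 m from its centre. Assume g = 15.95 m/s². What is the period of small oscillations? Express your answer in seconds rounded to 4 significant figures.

For a physical pendulum T = 2π√(I/(mgd)), with d = 0.18440 m from pivot to centre of mass.
I_cm = mL²/12 = 6.174 × 0.6552²/12 = 0.22087 kg·m²; I = I_cm + md² = 0.22087 + 6.174 × 0.18440² = 0.43080 kg·m².
T = 2π√(0.43080/(6.174 × 15.95 × 0.18440)) = 0.9678 s.

0.9678 s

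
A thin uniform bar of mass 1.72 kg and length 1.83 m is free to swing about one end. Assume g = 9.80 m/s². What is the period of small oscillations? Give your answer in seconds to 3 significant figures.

For a physical pendulum T = 2π√(I/(mgd)), with d = 0.9150 m from pivot to centre of mass.
I_cm = mL²/12 = 1.72 × 1.83²/12 = 0.4800 kg·m²; I = I_cm + md² = 0.4800 + 1.72 × 0.9150² = 1.920 kg·m².
T = 2π√(1.920/(1.72 × 9.80 × 0.9150)) = 2.22 s.

2.22 s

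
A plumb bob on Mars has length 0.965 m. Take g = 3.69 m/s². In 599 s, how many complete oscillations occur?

186

T = 2π√(L/g) = 2π√(0.965/3.69) = 3.213 s.
Number of complete oscillations = ⌊599/3.213⌋ = ⌊186.4⌋ = 186.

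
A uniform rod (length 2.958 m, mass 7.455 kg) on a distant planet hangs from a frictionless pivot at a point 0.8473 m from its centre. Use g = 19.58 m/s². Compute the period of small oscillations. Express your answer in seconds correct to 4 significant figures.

1.856 s

For a physical pendulum T = 2π√(I/(mgd)), with d = 0.84730 m from pivot to centre of mass.
I_cm = mL²/12 = 7.455 × 2.958²/12 = 5.4358 kg·m²; I = I_cm + md² = 5.4358 + 7.455 × 0.84730² = 10.788 kg·m².
T = 2π√(10.788/(7.455 × 19.58 × 0.84730)) = 1.856 s.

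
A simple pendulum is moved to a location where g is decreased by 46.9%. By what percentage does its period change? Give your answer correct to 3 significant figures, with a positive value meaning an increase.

37.2%

T ∝ 1/√g, so T'/T = 1/√(0.5310) = 1.372.
Percentage change in T = (1.372 − 1) × 100% = 37.2%.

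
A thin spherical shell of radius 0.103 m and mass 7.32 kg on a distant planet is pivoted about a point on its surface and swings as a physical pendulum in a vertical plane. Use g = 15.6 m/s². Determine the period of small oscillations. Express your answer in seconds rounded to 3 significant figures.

0.659 s

I_cm = (2/3)mr² = 0.05177 kg·m². The pivot is at distance d = 0.103 m from the centre of mass.
By the parallel-axis theorem, I = I_cm + md² = 0.05177 + 0.07766 = 0.1294 kg·m².
T = 2π√(I/(mgd)) = 2π√(0.1294/(7.32 × 15.6 × 0.103)) = 0.659 s.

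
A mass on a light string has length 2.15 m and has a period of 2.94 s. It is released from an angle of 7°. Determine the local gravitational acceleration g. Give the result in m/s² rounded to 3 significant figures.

From T = 2π√(L/g), g = 4π²L/T² = 4π² × 2.15/2.940² = 9.82 m/s².

9.82 m/s²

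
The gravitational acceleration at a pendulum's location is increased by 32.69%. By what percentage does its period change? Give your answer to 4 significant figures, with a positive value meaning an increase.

-13.19%

T ∝ 1/√g, so T'/T = 1/√(1.3269) = 0.86812.
Percentage change in T = (0.86812 − 1) × 100% = -13.19%.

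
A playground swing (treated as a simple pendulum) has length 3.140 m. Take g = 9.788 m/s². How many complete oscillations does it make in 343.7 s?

96

T = 2π√(L/g) = 2π√(3.140/9.788) = 3.5588 s.
Number of complete oscillations = ⌊343.7/3.5588⌋ = ⌊96.579⌋ = 96.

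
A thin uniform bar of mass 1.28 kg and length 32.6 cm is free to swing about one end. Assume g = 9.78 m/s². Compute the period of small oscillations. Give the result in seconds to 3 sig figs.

For a physical pendulum T = 2π√(I/(mgd)), with d = 0.1630 m from pivot to centre of mass.
I_cm = mL²/12 = 1.28 × 0.326²/12 = 0.01134 kg·m²; I = I_cm + md² = 0.01134 + 1.28 × 0.1630² = 0.04534 kg·m².
T = 2π√(0.04534/(1.28 × 9.78 × 0.1630)) = 0.937 s.

0.937 s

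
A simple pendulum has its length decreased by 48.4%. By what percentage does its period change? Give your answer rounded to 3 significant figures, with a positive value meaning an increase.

-28.2%

T ∝ √L, so T'/T = √(0.5160) = 0.7183.
Percentage change in T = (0.7183 − 1) × 100% = -28.2%.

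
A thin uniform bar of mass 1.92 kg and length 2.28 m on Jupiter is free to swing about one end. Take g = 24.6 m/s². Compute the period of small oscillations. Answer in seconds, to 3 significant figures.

For a physical pendulum T = 2π√(I/(mgd)), with d = 1.140 m from pivot to centre of mass.
I_cm = mL²/12 = 1.92 × 2.28²/12 = 0.8317 kg·m²; I = I_cm + md² = 0.8317 + 1.92 × 1.140² = 3.327 kg·m².
T = 2π√(3.327/(1.92 × 24.6 × 1.140)) = 1.56 s.

1.56 s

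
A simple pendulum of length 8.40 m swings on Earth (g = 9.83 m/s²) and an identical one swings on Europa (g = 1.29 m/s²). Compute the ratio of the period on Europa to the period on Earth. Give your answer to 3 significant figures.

T ∝ 1/√g, so T₂/T₁ = √(g₁/g₂) = √(9.83/1.29) = 2.76.

2.76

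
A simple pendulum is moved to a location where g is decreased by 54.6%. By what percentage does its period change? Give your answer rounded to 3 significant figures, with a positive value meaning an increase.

T ∝ 1/√g, so T'/T = 1/√(0.4540) = 1.484.
Percentage change in T = (1.484 − 1) × 100% = 48.4%.

48.4%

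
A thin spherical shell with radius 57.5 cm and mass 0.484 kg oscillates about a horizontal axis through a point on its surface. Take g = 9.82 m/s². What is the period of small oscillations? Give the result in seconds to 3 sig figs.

I_cm = (2/3)mr² = 0.1067 kg·m². The pivot is at distance d = 0.575 m from the centre of mass.
By the parallel-axis theorem, I = I_cm + md² = 0.1067 + 0.1600 = 0.2667 kg·m².
T = 2π√(I/(mgd)) = 2π√(0.2667/(0.484 × 9.82 × 0.575)) = 1.96 s.

1.96 s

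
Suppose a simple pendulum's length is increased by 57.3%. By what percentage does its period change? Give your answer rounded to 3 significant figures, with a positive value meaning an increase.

T ∝ √L, so T'/T = √(1.573) = 1.254.
Percentage change in T = (1.254 − 1) × 100% = 25.4%.

25.4%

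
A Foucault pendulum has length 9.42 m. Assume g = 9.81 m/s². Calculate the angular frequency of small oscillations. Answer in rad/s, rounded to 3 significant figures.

1.02 rad/s

ω = √(g/L) = √(9.81/9.42) = 1.02 rad/s.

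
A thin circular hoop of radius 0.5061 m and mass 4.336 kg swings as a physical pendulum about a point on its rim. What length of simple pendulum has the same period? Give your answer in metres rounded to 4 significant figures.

The equivalent simple-pendulum length is L_eq = I/(md), where I is about the pivot and d = 0.50610 m.
I_cm = mR² = 1.1106 kg·m², so I = I_cm + md² = 1.1106 + 1.1106 = 2.2212 kg·m².
L_eq = 2.2212/(4.336 × 0.50610) = 1.012 m.

1.012 m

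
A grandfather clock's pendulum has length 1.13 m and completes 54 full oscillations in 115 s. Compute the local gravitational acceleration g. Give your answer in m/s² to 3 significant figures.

9.84 m/s²

T = 115/54 = 2.130 s.
From T = 2π√(L/g), g = 4π²L/T² = 4π² × 1.13/2.130² = 9.84 m/s².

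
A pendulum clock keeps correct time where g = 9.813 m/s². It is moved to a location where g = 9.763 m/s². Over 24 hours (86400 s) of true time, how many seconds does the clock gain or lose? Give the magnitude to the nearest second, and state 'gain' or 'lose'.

lose 220 s

The clock's period scales as T ∝ 1/√g, so T'/T = √(9.813/9.763) = 1.00256.
In 86400 s of true time the clock registers 86400/1.00256 = 86179.6 s, so it loses 220 s.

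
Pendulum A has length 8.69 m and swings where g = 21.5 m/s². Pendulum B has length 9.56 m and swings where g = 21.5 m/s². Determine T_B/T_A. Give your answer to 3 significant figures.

T = 2π√(L/g), so T_B/T_A = √((L_B/g_B)/(L_A/g_A)) = √((9.56/21.5)/(8.69/21.5)) = 1.05.

1.05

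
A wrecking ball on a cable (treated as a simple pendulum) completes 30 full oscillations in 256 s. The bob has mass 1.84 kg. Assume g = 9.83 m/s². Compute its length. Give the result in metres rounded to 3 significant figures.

18.1 m

T = 256/30 = 8.533 s.
From T = 2π√(L/g), L = gT²/(4π²) = 9.83 × 8.533²/(4π²) = 18.1 m.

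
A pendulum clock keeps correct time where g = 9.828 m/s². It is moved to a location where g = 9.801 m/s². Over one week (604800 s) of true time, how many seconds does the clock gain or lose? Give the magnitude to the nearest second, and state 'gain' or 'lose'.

The clock's period scales as T ∝ 1/√g, so T'/T = √(9.828/9.801) = 1.00138.
In 604800 s of true time the clock registers 604800/1.00138 = 603968.7 s, so it loses 831 s.

lose 831 s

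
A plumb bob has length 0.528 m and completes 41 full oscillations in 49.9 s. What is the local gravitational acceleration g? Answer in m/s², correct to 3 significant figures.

T = 49.9/41 = 1.217 s.
From T = 2π√(L/g), g = 4π²L/T² = 4π² × 0.528/1.217² = 14.1 m/s².

14.1 m/s²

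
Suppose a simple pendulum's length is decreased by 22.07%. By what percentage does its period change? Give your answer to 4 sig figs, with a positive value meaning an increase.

T ∝ √L, so T'/T = √(0.77930) = 0.88278.
Percentage change in T = (0.88278 − 1) × 100% = -11.72%.

-11.72%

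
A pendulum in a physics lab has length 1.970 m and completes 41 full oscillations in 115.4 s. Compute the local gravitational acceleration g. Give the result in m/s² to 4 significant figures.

T = 115.4/41 = 2.8146 s.
From T = 2π√(L/g), g = 4π²L/T² = 4π² × 1.970/2.8146² = 9.817 m/s².

9.817 m/s²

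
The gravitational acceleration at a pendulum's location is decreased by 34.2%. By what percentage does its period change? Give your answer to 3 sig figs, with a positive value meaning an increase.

T ∝ 1/√g, so T'/T = 1/√(0.6580) = 1.233.
Percentage change in T = (1.233 − 1) × 100% = 23.3%.

23.3%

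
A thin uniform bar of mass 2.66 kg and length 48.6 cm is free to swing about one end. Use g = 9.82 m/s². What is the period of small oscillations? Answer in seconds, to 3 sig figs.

For a physical pendulum T = 2π√(I/(mgd)), with d = 0.2430 m from pivot to centre of mass.
I_cm = mL²/12 = 2.66 × 0.486²/12 = 0.05236 kg·m²; I = I_cm + md² = 0.05236 + 2.66 × 0.2430² = 0.2094 kg·m².
T = 2π√(0.2094/(2.66 × 9.82 × 0.2430)) = 1.14 s.

1.14 s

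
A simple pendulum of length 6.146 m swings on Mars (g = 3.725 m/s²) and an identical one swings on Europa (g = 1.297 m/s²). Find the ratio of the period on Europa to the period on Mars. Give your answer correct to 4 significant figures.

T ∝ 1/√g, so T₂/T₁ = √(g₁/g₂) = √(3.725/1.297) = 1.695.

1.695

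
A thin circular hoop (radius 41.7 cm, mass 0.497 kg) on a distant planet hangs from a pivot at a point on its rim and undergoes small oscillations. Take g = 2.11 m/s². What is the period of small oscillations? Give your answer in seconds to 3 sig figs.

3.95 s

I_cm = mr² = 0.08642 kg·m². The pivot is at distance d = 0.417 m from the centre of mass.
By the parallel-axis theorem, I = I_cm + md² = 0.08642 + 0.08642 = 0.1728 kg·m².
T = 2π√(I/(mgd)) = 2π√(0.1728/(0.497 × 2.11 × 0.417)) = 3.95 s.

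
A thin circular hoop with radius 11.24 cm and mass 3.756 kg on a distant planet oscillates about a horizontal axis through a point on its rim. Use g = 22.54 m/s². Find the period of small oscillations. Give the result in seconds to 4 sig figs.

I_cm = mr² = 0.047452 kg·m². The pivot is at distance d = 0.1124 m from the centre of mass.
By the parallel-axis theorem, I = I_cm + md² = 0.047452 + 0.047452 = 0.094905 kg·m².
T = 2π√(I/(mgd)) = 2π√(0.094905/(3.756 × 22.54 × 0.1124)) = 0.6275 s.

0.6275 s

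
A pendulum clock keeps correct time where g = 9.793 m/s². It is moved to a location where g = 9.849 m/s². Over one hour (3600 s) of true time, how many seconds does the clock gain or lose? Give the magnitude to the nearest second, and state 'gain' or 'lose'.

gain 10 s

The clock's period scales as T ∝ 1/√g, so T'/T = √(9.793/9.849) = 0.997153.
In 3600 s of true time the clock registers 3600/0.997153 = 3610.3 s, so it gains 10 s.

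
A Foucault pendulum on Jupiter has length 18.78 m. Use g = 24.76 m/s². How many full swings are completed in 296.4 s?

54

T = 2π√(L/g) = 2π√(18.78/24.76) = 5.4721 s.
Number of complete oscillations = ⌊296.4/5.4721⌋ = ⌊54.166⌋ = 54.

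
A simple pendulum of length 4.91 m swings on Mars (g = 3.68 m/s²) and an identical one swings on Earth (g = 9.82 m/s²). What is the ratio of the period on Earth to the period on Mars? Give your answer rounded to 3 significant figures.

T ∝ 1/√g, so T₂/T₁ = √(g₁/g₂) = √(3.68/9.82) = 0.612.

0.612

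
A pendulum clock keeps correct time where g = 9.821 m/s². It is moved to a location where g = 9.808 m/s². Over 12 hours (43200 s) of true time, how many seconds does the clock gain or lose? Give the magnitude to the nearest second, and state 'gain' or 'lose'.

The clock's period scales as T ∝ 1/√g, so T'/T = √(9.821/9.808) = 1.00066.
In 43200 s of true time the clock registers 43200/1.00066 = 43171.4 s, so it loses 29 s.

lose 29 s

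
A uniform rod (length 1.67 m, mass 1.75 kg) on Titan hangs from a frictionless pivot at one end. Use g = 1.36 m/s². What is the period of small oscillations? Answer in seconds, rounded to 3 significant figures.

For a physical pendulum T = 2π√(I/(mgd)), with d = 0.8350 m from pivot to centre of mass.
I_cm = mL²/12 = 1.75 × 1.67²/12 = 0.4067 kg·m²; I = I_cm + md² = 0.4067 + 1.75 × 0.8350² = 1.627 kg·m².
T = 2π√(1.627/(1.75 × 1.36 × 0.8350)) = 5.68 s.

5.68 s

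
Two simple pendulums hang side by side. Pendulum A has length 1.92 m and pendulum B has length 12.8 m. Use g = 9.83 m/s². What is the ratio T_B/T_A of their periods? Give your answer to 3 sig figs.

2.58

T ∝ √L, so T_B/T_A = √(L_B/L_A) = √(12.8/1.92) = 2.58.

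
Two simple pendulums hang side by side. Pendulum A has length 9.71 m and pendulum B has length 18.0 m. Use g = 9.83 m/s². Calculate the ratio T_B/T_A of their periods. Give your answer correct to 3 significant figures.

T ∝ √L, so T_B/T_A = √(L_B/L_A) = √(18.0/9.71) = 1.36.

1.36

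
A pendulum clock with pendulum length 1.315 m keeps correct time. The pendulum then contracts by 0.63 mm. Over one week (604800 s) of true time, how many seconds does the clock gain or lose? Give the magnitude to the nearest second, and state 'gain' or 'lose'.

gain 145 s

T ∝ √L, so T'/T = √(1.31437/1.315) = 0.999760.
In 604800 s of true time the clock registers 604800/0.999760 = 604944.9 s, so it gains 145 s.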